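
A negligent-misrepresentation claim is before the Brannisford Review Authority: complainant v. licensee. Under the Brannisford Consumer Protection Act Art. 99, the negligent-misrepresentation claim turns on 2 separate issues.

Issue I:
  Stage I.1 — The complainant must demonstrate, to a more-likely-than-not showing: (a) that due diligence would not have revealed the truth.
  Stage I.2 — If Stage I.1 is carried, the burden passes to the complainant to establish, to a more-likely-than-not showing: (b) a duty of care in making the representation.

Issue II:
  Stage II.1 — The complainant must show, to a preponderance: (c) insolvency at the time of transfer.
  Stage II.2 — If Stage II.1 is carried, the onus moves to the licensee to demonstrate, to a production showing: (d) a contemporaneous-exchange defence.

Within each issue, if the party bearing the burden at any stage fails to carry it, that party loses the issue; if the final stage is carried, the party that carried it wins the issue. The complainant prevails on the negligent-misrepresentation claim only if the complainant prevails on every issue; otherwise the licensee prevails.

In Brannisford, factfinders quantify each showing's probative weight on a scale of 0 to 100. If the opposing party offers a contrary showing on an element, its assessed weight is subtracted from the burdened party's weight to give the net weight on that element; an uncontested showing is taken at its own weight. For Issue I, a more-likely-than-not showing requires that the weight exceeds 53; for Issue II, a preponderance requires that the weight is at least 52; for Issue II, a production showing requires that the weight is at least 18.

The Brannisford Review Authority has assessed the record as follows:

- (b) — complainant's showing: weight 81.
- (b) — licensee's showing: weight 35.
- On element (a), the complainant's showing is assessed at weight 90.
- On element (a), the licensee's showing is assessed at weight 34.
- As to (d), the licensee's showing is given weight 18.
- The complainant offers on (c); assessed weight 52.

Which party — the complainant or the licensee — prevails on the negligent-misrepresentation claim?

licensee

— Issue I —
Stage I.1 (complainant, a more-likely-than-not showing, weight exceeds 53): (a) net 90−34=56 > 53 — meets.
  Stage I.1 carried; the burden remains with the complainant.
Stage I.2 (complainant, a more-likely-than-not showing, weight exceeds 53): (b) net 81−35=46 ≤ 53 — fails.
  Stage I.2 not carried; the complainant fails its burden.
The licensee prevails on this issue.
— Issue II —
Stage II.1 — burden on complainant; standard: a preponderance (weight is at least 52).
    (c): 52 ≥ 52 [met]
  The complainant carries Stage II.1; the licensee now bears the burden.
Stage II.2 — burden on licensee; standard: a production showing (weight is at least 18).
    (d): 18 ≥ 18 [met]
  The licensee carries the last stage.
With every stage satisfied, the licensee prevails on this issue.
Per-issue: Issue I → licensee; Issue II → licensee. The complainant must prevail on every issue; overall, the licensee prevails.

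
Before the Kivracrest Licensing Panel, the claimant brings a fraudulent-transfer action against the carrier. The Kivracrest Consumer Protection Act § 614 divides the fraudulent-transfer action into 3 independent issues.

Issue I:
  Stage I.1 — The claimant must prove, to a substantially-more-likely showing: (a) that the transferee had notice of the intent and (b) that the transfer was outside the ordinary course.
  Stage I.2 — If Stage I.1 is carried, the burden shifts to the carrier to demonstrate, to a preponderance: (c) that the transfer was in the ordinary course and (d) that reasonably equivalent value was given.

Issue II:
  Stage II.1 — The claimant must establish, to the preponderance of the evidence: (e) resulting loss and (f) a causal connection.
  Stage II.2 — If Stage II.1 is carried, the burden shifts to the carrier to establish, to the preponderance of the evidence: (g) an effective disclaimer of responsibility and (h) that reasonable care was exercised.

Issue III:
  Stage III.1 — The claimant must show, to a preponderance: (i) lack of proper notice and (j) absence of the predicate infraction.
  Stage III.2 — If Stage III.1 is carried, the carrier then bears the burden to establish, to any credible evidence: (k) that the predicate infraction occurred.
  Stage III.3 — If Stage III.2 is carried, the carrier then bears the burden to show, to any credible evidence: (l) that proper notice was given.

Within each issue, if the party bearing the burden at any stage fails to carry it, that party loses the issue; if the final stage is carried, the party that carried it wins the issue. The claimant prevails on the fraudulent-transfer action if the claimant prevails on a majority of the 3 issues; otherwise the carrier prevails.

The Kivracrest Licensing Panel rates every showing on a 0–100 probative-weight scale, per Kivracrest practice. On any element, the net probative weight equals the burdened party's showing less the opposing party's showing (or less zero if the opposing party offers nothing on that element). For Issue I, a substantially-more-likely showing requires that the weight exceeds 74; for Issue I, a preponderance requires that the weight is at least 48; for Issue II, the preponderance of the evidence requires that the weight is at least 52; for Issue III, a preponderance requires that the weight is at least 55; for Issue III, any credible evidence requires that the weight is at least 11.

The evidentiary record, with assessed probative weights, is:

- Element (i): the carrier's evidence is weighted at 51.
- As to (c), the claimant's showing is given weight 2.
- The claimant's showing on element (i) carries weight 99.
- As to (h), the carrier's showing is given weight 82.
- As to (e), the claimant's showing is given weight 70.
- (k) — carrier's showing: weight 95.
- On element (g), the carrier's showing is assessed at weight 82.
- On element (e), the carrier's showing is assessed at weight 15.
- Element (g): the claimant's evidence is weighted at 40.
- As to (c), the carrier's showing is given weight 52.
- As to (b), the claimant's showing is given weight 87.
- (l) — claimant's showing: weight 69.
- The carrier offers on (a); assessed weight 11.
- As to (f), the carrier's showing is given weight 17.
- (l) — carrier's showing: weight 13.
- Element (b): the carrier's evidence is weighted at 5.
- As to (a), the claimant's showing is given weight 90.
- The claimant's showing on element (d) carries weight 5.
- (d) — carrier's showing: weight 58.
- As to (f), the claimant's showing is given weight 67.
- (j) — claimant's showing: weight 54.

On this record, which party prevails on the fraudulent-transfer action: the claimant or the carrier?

— Issue I —
Stage I.1 — burden on claimant; standard: a substantially-more-likely showing (weight exceeds 74).
    (a): 90 − 11 = 79 > 74 [met]
    (b): 87 − 5 = 82 > 74 [met]
  Stage I.1 carried; the burden shifts to the carrier.
Stage I.2 — burden on carrier; standard: a preponderance (weight is at least 48).
    (c): 52 − 2 = 50 ≥ 48 [met]
    (d): 58 − 5 = 53 ≥ 48 [met]
  The carrier carries the last stage.
All stages carried — the carrier prevails on this issue.
— Issue II —
Stage II.1 (claimant, the preponderance of the evidence, weight is at least 52): (e) net 70−15=55 ≥ 52 — meets; (f) net 67−17=50 < 52 — fails.
  Not every element is met, so the claimant fails to carry Stage II.1.
So the carrier prevails on this issue.
— Issue III —
Stage III.1 (claimant, a preponderance, weight is at least 55): (i) net 99−51=48 < 55 — fails; (j) 54 < 55 — fails.
  Stage III.1 not carried; the claimant fails its burden.
The analysis ends at Stage III.1; the carrier prevails on this issue.
Per-issue: Issue I → carrier; Issue II → carrier; Issue III → carrier. The claimant must prevail on a majority of issues; overall, the carrier prevails.

carrier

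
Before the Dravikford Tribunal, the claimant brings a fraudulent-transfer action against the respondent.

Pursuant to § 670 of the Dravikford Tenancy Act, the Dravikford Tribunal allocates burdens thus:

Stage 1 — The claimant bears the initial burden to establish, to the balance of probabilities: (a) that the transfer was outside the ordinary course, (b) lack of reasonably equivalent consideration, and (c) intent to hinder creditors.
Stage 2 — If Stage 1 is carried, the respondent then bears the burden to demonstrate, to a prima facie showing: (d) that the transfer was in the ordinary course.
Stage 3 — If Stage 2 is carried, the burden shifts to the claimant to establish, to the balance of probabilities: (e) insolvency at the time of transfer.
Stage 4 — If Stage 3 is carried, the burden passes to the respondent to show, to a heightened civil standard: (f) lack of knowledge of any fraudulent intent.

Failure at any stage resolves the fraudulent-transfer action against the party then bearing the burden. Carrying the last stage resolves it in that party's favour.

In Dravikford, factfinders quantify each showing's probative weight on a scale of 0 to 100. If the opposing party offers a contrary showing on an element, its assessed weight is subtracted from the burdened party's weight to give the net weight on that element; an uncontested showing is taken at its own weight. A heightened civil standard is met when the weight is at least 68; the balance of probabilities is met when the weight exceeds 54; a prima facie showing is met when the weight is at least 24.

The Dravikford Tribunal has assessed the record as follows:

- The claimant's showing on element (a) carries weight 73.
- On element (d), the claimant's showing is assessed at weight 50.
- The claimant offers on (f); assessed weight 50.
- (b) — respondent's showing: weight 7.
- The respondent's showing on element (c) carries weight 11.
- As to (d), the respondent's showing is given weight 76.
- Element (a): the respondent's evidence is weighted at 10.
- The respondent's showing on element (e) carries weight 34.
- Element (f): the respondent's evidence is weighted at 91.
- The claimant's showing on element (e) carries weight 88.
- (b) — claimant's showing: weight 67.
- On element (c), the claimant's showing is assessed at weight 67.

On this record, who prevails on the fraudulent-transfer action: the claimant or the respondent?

Stage 1 — burden on claimant; standard: the balance of probabilities (weight exceeds 54).
    (a): 73 − 10 = 63 > 54 [met]
    (b): 67 − 7 = 60 > 54 [met]
    (c): 67 − 11 = 56 > 54 [met]
  Stage 1 carried; the burden shifts to the respondent.
Stage 2 — burden on respondent; standard: a prima facie showing (weight is at least 24).
    (d): 76 − 50 = 26 ≥ 24 [met]
  All elements met. The burden passes to the claimant.
Stage 3 — burden on claimant; standard: the balance of probabilities (weight exceeds 54).
    (e): 88 − 34 = 54 ≤ 54 [not met]
  Not every element is met, so the claimant fails to carry Stage 3.
So the respondent prevails.

respondent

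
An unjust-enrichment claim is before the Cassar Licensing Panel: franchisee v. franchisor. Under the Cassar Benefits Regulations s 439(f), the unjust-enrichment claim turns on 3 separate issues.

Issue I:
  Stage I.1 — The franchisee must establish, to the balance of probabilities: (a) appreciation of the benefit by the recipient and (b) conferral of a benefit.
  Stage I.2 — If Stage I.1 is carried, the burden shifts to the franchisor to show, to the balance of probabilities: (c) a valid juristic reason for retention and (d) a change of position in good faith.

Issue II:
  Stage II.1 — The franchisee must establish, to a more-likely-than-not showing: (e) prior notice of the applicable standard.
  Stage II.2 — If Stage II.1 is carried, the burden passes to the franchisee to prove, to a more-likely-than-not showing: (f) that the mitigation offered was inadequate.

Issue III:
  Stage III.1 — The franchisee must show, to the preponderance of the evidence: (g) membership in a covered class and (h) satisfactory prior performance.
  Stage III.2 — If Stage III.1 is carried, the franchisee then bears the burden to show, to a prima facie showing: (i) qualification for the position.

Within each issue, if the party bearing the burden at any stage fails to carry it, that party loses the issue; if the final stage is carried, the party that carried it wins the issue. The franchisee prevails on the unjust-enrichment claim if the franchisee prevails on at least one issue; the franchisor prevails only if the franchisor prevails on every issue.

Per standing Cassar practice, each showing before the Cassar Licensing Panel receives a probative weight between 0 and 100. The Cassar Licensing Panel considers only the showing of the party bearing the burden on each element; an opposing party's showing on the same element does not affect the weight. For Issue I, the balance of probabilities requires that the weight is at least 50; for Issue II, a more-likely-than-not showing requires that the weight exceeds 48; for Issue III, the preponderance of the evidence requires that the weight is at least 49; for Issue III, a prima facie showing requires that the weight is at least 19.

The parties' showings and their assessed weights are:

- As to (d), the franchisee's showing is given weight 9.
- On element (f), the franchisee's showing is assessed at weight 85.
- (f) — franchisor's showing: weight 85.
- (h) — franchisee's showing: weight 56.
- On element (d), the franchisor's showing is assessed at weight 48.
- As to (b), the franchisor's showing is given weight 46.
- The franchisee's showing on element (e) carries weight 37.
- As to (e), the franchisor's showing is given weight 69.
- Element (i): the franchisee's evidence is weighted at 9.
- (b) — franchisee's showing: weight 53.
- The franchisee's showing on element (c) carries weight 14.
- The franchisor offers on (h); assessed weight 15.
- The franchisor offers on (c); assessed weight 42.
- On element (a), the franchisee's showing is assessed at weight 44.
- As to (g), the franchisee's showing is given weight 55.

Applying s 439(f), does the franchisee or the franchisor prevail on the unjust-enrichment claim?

franchisor

— Issue I —
At Stage I.1 the franchisee must meet the balance of probabilities (weight is at least 50): on (a) the weight is 44, which does not reach 50, so (a) does not meet the standard; on (b) the weight is 53 (the franchisor's 46 is given no effect), which does reach 50, so (b) meets the standard.
  Not every element is met, so the franchisee fails to carry Stage I.1.
So the franchisor prevails on this issue.
— Issue II —
At Stage II.1 the franchisee must meet a more-likely-than-not showing (weight exceeds 48): on (e) the weight is 37 (the franchisor's 69 is given no effect), ≤ 48, so (e) does not meet the standard.
  Stage II.1 not carried; the franchisee fails its burden.
So the franchisor prevails on this issue.
— Issue III —
At Stage III.1 the franchisee must meet the preponderance of the evidence (weight is at least 49): on (g) the weight is 55, which does reach 49, so (g) meets the standard; on (h) the weight is 56 (the franchisor's 15 is given no effect), ≥ 49, so (h) meets the standard.
  Stage III.1 is satisfied; the franchisee continues to bear the burden.
At Stage III.2 the franchisee must meet a prima facie showing (weight is at least 19): on (i) the weight is 9, < 19, so (i) does not meet the standard.
  Stage III.2 not carried; the franchisee fails its burden.
The analysis ends at Stage III.2; the franchisor prevails on this issue.
Per-issue: Issue I → franchisor; Issue II → franchisor; Issue III → franchisor. The franchisee must prevail on at least one issue; overall, the franchisor prevails.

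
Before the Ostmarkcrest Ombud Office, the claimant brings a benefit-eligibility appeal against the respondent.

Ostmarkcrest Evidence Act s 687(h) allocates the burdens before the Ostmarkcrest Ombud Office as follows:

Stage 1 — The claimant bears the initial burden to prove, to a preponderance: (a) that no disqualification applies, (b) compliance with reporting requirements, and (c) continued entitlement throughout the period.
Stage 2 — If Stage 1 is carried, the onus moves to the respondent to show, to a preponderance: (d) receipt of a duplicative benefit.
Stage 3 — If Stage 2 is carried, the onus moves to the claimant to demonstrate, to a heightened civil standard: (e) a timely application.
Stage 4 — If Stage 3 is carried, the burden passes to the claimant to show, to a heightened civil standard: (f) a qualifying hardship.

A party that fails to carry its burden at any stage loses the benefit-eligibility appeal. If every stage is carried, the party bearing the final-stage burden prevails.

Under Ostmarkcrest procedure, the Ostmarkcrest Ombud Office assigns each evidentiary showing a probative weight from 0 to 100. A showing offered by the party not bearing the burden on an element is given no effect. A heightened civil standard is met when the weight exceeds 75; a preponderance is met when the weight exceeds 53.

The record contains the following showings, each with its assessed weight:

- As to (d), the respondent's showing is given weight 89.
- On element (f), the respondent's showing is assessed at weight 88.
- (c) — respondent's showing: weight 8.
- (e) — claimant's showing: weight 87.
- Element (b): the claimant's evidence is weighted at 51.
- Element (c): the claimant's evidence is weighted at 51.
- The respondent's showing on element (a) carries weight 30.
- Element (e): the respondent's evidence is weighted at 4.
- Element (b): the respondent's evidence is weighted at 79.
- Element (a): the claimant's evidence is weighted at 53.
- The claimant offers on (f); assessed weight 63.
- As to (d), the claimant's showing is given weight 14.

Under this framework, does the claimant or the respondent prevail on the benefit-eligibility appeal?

Stage 1 — burden on claimant; standard: a preponderance (weight exceeds 53).
    (a): 53 (respondent's 30 disregarded) ≤ 53 [not met]
    (b): 51 (respondent's 79 disregarded) ≤ 53 [not met]
    (c): 51 (respondent's 8 disregarded) ≤ 53 [not met]
  Not every element is met, so the claimant fails to carry Stage 1.
So the respondent prevails.

respondent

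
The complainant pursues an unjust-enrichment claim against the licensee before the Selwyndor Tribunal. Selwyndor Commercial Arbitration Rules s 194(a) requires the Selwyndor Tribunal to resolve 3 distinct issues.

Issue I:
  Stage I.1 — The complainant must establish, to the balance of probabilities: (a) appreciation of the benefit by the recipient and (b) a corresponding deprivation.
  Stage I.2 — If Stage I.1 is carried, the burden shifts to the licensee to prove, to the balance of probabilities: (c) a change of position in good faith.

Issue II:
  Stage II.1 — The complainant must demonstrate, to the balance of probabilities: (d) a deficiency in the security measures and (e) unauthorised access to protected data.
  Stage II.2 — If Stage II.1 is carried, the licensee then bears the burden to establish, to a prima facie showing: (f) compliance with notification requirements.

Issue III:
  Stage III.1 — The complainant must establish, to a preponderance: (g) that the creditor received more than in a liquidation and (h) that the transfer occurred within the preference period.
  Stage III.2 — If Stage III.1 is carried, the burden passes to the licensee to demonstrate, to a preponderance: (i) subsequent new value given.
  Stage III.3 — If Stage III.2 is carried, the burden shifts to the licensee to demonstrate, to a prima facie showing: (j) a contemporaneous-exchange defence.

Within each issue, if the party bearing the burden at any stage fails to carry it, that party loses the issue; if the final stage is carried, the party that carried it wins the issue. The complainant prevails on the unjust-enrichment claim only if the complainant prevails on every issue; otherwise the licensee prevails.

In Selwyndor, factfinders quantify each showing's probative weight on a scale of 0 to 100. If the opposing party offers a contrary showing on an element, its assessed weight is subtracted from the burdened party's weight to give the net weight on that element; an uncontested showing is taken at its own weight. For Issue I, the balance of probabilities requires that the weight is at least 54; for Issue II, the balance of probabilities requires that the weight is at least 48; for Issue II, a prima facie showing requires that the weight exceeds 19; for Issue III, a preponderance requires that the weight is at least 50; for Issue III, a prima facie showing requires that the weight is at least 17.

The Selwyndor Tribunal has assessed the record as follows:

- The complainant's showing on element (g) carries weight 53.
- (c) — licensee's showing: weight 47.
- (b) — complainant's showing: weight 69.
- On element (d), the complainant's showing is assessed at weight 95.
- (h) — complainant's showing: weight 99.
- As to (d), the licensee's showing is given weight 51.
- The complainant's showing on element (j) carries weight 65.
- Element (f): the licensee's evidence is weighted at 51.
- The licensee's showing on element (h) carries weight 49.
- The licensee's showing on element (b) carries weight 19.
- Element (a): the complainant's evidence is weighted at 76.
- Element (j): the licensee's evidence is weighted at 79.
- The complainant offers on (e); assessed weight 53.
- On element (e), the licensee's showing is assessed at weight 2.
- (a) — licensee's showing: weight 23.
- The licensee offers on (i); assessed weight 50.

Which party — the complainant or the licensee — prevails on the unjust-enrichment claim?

— Issue I —
Stage I.1 (complainant, the balance of probabilities, weight is at least 54): (a) net 76−23=53 < 54 — fails; (b) net 69−19=50 < 54 — fails.
  Stage I.1 not carried; the complainant fails its burden.
So the licensee prevails on this issue.
— Issue II —
Stage II.1 — burden on complainant; standard: the balance of probabilities (weight is at least 48).
    (d): 95 − 51 = 44 < 48 [not met]
    (e): 53 − 2 = 51 ≥ 48 [met]
  The complainant does not carry Stage II.1.
The licensee prevails on this issue.
— Issue III —
At Stage III.1 the complainant must meet a preponderance (weight is at least 50): on (g) the weight is 53, which does reach 50, so (g) meets the standard; on (h) the weight is 99 less the opposing 49 gives net 50, which does reach 50, so (h) meets the standard.
  The complainant carries Stage III.1; the licensee now bears the burden.
At Stage III.2 the licensee must meet a preponderance (weight is at least 50): on (i) the weight is 50, which does reach 50, so (i) meets the standard.
  Stage III.2 carried; the burden remains with the licensee.
At Stage III.3 the licensee must meet a prima facie showing (weight is at least 17): on (j) the weight is 79 less the opposing 65 gives net 14, < 17, so (j) does not meet the standard.
  Not every element is met, so the licensee fails to carry Stage III.3.
The analysis ends at Stage III.3; the complainant prevails on this issue.
Per-issue: Issue I → licensee; Issue II → licensee; Issue III → complainant. The complainant must prevail on every issue; overall, the licensee prevails.

licensee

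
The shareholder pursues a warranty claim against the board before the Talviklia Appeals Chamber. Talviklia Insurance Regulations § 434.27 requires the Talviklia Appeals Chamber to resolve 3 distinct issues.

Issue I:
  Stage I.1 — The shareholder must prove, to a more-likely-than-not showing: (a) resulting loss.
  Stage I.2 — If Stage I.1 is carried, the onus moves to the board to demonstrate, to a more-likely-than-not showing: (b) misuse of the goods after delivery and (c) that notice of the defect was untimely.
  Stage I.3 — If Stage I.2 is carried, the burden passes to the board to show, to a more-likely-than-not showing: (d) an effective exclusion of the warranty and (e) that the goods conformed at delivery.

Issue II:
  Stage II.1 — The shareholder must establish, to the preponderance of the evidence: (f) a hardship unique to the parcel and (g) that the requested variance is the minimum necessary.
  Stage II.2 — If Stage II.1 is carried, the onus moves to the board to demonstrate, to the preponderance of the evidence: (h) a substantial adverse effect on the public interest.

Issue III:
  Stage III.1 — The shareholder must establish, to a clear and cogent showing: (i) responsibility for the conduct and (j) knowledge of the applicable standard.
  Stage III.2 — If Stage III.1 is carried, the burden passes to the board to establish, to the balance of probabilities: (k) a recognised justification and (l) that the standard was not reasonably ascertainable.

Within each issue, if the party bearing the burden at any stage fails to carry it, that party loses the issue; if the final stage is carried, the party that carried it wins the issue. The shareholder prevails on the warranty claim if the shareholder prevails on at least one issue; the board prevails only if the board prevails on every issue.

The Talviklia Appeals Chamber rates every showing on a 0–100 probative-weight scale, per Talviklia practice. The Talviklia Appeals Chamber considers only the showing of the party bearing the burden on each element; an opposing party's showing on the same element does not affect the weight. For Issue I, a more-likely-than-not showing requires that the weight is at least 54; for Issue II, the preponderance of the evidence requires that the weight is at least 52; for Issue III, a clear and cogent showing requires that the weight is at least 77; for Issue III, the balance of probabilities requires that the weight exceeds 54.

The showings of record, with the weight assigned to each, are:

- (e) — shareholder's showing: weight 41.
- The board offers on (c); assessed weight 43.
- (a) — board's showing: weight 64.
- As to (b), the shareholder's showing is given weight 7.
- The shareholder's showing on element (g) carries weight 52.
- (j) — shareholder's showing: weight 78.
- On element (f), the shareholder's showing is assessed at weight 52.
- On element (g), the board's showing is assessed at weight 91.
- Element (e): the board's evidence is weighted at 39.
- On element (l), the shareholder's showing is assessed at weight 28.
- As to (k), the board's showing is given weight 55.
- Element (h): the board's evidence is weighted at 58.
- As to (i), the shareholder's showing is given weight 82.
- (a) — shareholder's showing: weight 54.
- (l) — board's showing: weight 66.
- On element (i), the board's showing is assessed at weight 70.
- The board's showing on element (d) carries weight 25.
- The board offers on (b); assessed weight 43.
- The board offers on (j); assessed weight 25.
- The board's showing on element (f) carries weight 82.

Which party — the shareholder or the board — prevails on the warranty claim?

shareholder

— Issue I —
Stage I.1 — burden on shareholder; standard: a more-likely-than-not showing (weight is at least 54).
    (a): 54 (board's 64 disregarded) ≥ 54 [met]
  Stage I.1 carried; the burden shifts to the board.
Stage I.2 — burden on board; standard: a more-likely-than-not showing (weight is at least 54).
    (b): 43 (shareholder's 7 disregarded) < 54 [not met]
    (c): 43 < 54 [not met]
  The board does not carry Stage I.2.
The shareholder prevails on this issue.
— Issue II —
Stage II.1 — burden on shareholder; standard: the preponderance of the evidence (weight is at least 52).
    (f): 52 (board's 82 disregarded) ≥ 52 [met]
    (g): 52 (board's 91 disregarded) ≥ 52 [met]
  Stage II.1 is satisfied; the onus moves to the board.
Stage II.2 — burden on board; standard: the preponderance of the evidence (weight is at least 52).
    (h): 58 ≥ 52 [met]
  The board carries the last stage.
All stages carried — the board prevails on this issue.
— Issue III —
Stage III.1 — burden on shareholder; standard: a clear and cogent showing (weight is at least 77).
    (i): 82 (board's 70 disregarded) ≥ 77 [met]
    (j): 78 (board's 25 disregarded) ≥ 77 [met]
  All elements met. The burden passes to the board.
Stage III.2 — burden on board; standard: the balance of probabilities (weight exceeds 54).
    (k): 55 > 54 [met]
    (l): 66 (shareholder's 28 disregarded) > 54 [met]
  All elements met at the final stage.
Every stage carried; the board prevails on this issue.
Per-issue: Issue I → shareholder; Issue II → board; Issue III → board. The shareholder must prevail on at least one issue; overall, the shareholder prevails.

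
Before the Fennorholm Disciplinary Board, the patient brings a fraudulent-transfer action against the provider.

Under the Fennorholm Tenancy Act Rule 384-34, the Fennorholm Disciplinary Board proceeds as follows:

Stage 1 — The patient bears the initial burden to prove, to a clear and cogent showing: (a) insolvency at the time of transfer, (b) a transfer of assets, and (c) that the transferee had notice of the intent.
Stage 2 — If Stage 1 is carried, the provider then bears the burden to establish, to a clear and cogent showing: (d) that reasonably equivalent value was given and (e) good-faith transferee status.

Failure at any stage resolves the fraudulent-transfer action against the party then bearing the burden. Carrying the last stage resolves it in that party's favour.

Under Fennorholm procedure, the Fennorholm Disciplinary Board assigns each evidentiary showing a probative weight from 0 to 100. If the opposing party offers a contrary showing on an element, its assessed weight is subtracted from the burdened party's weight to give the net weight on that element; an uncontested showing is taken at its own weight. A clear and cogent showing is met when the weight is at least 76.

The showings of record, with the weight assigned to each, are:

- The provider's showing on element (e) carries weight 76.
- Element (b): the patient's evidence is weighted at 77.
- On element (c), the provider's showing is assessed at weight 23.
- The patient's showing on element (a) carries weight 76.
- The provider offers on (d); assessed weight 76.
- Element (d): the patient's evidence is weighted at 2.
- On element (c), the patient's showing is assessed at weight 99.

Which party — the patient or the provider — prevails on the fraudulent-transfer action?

At Stage 1 the patient must meet a clear and cogent showing (weight is at least 76): on (a) the weight is 76, which does reach 76, so (a) meets the standard; on (b) the weight is 77, ≥ 76, so (b) meets the standard; on (c) the weight is 99 less the opposing 23 gives net 76, ≥ 76, so (c) meets the standard.
  Stage 1 carried; the burden shifts to the provider.
At Stage 2 the provider must meet a clear and cogent showing (weight is at least 76): on (d) the weight is 76 less the opposing 2 gives net 74, < 76, so (d) does not meet the standard; on (e) the weight is 76, which does reach 76, so (e) meets the standard.
  Stage 2 not carried; the provider fails its burden.
The analysis ends at Stage 2; the patient prevails.

patient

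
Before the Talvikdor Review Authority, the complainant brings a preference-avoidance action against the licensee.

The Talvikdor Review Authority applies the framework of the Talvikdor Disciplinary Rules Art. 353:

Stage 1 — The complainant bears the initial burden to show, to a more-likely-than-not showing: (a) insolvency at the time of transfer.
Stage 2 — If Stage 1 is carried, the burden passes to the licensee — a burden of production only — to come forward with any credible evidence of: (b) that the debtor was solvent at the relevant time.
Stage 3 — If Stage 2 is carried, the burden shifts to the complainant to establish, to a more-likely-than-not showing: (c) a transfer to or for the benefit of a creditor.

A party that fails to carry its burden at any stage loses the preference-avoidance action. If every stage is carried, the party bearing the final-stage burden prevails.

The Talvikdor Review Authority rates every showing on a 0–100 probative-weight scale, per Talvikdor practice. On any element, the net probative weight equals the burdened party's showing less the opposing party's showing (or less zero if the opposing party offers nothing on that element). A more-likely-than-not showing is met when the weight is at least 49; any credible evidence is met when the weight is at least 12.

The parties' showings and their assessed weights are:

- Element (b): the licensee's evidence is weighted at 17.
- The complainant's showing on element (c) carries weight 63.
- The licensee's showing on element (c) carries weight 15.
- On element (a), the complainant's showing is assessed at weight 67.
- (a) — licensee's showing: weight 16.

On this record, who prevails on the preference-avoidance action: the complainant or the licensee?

Stage 1 — burden on complainant; standard: a more-likely-than-not showing (weight is at least 49).
    (a): 67 − 16 = 51 ≥ 49 [met]
  All elements met. The burden passes to the licensee.
Stage 2 — burden on licensee; standard: any credible evidence (weight is at least 12).
    (b): 17 ≥ 12 [met]
  The licensee carries Stage 2; the complainant now bears the burden.
Stage 3 — burden on complainant; standard: a more-likely-than-not showing (weight is at least 49).
    (c): 63 − 15 = 48 < 49 [not met]
  The complainant does not carry Stage 3.
So the licensee prevails.

licensee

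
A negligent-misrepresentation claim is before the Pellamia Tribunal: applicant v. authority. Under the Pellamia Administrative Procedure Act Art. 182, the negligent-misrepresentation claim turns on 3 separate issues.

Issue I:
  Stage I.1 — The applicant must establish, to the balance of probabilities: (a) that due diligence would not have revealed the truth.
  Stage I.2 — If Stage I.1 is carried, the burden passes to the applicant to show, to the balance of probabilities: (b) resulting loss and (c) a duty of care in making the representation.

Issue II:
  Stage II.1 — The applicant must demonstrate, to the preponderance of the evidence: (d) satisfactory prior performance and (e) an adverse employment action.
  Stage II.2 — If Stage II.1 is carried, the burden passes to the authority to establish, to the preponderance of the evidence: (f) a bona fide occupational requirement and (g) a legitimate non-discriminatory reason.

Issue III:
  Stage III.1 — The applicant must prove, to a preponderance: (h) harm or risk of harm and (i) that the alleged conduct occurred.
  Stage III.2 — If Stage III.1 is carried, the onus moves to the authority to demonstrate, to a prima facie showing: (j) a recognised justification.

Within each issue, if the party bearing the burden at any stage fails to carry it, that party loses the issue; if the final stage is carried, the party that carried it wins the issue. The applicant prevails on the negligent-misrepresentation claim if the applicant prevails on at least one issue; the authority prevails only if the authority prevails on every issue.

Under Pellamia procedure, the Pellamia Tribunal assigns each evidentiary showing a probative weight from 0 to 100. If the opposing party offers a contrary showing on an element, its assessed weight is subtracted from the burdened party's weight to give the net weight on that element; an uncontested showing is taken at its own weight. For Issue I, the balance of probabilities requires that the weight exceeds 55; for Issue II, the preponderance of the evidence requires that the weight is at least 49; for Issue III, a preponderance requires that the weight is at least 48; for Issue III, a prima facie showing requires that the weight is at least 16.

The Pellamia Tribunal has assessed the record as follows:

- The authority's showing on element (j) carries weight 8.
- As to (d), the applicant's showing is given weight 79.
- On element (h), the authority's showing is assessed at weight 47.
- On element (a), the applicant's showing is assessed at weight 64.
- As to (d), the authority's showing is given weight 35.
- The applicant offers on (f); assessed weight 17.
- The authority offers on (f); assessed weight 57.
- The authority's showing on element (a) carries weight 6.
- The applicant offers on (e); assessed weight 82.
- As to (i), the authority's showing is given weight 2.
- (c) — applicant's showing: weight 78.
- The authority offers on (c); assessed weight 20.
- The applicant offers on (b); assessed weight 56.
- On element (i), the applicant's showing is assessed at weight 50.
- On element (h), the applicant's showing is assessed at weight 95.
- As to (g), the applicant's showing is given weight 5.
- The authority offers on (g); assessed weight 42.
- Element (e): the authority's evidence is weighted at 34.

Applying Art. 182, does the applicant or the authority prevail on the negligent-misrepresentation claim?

applicant

— Issue I —
Stage I.1 (applicant, the balance of probabilities, weight exceeds 55): (a) net 64−6=58 > 55 — meets.
  All elements met. The applicant retains the burden for Stage I.2.
Stage I.2 (applicant, the balance of probabilities, weight exceeds 55): (b) 56 > 55 — meets; (c) net 78−20=58 > 55 — meets.
  All elements met at the final stage.
With every stage satisfied, the applicant prevails on this issue.
— Issue II —
Stage II.1 (applicant, the preponderance of the evidence, weight is at least 49): (d) net 79−35=44 < 49 — fails; (e) net 82−34=48 < 49 — fails.
  Not every element is met, so the applicant fails to carry Stage II.1.
The authority prevails on this issue.
— Issue III —
Stage III.1 — burden on applicant; standard: a preponderance (weight is at least 48).
    (h): 95 − 47 = 48 ≥ 48 [met]
    (i): 50 − 2 = 48 ≥ 48 [met]
  The applicant carries Stage III.1; the authority now bears the burden.
Stage III.2 — burden on authority; standard: a prima facie showing (weight is at least 16).
    (j): 8 < 16 [not met]
  Not every element is met, so the authority fails to carry Stage III.2.
So the applicant prevails on this issue.
Per-issue: Issue I → applicant; Issue II → authority; Issue III → applicant. The applicant must prevail on at least one issue; overall, the applicant prevails.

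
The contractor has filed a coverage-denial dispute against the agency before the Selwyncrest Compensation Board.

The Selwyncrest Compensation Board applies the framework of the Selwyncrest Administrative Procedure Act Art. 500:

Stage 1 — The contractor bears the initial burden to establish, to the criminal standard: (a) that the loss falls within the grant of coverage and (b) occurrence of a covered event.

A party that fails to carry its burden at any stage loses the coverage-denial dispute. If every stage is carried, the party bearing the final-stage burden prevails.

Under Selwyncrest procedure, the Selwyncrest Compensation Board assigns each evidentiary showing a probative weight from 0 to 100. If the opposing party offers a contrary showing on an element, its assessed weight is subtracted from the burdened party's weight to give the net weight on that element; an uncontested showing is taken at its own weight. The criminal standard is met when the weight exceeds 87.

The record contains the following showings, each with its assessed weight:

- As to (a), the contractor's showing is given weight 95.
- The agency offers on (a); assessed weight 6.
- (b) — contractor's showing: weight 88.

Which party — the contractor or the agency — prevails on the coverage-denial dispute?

Stage 1 — burden on contractor; standard: the criminal standard (weight exceeds 87).
    (a): 95 − 6 = 89 > 87 [met]
    (b): 88 > 87 [met]
  All elements met at the final stage.
Every stage carried; the contractor prevails.

contractor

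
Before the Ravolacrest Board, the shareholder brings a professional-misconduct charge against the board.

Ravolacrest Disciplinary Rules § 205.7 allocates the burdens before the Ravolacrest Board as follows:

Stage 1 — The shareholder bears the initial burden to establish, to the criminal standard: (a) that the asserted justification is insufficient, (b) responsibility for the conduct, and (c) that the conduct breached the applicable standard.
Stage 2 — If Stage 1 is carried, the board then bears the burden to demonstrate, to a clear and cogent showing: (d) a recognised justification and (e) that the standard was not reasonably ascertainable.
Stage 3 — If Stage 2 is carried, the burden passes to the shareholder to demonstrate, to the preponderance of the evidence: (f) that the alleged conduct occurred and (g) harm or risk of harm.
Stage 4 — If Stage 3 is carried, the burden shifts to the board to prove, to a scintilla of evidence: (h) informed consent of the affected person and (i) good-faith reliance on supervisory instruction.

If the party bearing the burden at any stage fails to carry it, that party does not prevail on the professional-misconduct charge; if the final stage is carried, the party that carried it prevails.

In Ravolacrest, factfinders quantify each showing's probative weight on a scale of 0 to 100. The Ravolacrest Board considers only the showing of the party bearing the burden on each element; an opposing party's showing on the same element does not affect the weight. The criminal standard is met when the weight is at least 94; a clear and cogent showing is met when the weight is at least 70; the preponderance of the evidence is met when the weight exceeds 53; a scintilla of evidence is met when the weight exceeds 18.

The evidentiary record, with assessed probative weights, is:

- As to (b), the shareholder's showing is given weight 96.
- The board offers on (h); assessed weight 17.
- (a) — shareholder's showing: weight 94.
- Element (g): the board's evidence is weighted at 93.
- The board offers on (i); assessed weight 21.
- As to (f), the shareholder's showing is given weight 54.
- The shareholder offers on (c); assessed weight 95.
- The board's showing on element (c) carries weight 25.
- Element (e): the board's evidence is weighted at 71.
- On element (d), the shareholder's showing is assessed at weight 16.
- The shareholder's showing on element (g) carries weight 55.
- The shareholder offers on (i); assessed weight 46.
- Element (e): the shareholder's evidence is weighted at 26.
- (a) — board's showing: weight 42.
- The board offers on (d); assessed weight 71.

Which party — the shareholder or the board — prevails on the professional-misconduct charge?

shareholder

At Stage 1 the shareholder must meet the criminal standard (weight is at least 94): on (a) the weight is 94 (the board's 42 is given no effect), ≥ 94, so (a) meets the standard; on (b) the weight is 96, ≥ 94, so (b) meets the standard; on (c) the weight is 95 (the board's 25 is given no effect), which does reach 94, so (c) meets the standard.
  Stage 1 carried; the burden shifts to the board.
At Stage 2 the board must meet a clear and cogent showing (weight is at least 70): on (d) the weight is 71 (the shareholder's 16 is given no effect), which does reach 70, so (d) meets the standard; on (e) the weight is 71 (the shareholder's 26 is given no effect), ≥ 70, so (e) meets the standard.
  The board carries Stage 2; the shareholder now bears the burden.
At Stage 3 the shareholder must meet the preponderance of the evidence (weight exceeds 53): on (f) the weight is 54, which does exceed 53, so (f) meets the standard; on (g) the weight is 55 (the board's 93 is given no effect), which does exceed 53, so (g) meets the standard.
  Stage 3 is satisfied; the onus moves to the board.
At Stage 4 the board must meet a scintilla of evidence (weight exceeds 18): on (h) the weight is 17, ≤ 18, so (h) does not meet the standard; on (i) the weight is 21 (the shareholder's 46 is given no effect), which does exceed 18, so (i) meets the standard.
  The board does not carry Stage 4.
So the shareholder prevails.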